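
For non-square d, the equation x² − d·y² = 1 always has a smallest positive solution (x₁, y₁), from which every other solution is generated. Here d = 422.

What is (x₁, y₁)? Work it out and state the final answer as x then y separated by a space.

7022501 341850

√422 = [20; 1,1,5,2,1,…,1,1,40, …], period ℓ=14 (even) → k=13
step 0: (20, 1)  from 20·(1,0) + (0,1)
step 1: (21, 1)  from 1·(20,1) + (1,0)
step 2: (41, 2)  from 1·(21,1) + (20,1)
step 3: (226, 11)  from 5·(41,2) + (21,1)
…
step 6: (2650, 129)  from 3·(719,35) + (493,24)
step 7: (53719, 2615)  from 20·(2650,129) + (719,35)
step 8: (163807, 7974)  from 3·(53719,2615) + (2650,129)
step 9: (217526, 10589)  from 1·(163807,7974) + (53719,2615)
step 10: (598859, 29152)  from 2·(217526,10589) + (163807,7974)
step 11: (3211821, 156349)  from 5·(598859,29152) + (217526,10589)
step 12: (3810680, 185501)  from 1·(3211821,156349) + (598859,29152)
step 13: (7022501, 341850)  from 1·(3810680,185501) + (3211821,156349)
(x₁, y₁) = (7022501, 341850);  7022501² − 422·341850² = 1 ✓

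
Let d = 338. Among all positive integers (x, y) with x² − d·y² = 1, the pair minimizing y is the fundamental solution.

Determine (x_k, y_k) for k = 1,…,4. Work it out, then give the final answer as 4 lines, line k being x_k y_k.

114243 6214
26102926097 1419812004
5964153172084899 324407165539730
1362725501650887306817 74122495624090936776

√338 = [18; 2,1,1,2,36, …], period ℓ=5 (odd) → k=9
i=0: a=18 ⇒ p=18, q=1
i=1: a=2 ⇒ p=37, q=2
…
i=5: a=36 ⇒ p=8696, q=473
i=6: a=2 ⇒ p=17631, q=959
…
i=8: a=1 ⇒ p=43958, q=2391
i=9: a=2 ⇒ p=114243, q=6214
(x₁, y₁) = (114243, 6214);  114243² − 338·6214² = 1 ✓
(x_2, y_2) = (114243·114243 + 338·6214·6214, 114243·6214 + 6214·114243) = (26102926097, 1419812004)
(x_3, y_3) = (114243·26102926097 + 338·6214·1419812004, 114243·1419812004 + 6214·26102926097) = (5964153172084899, 324407165539730)
(x_4, y_4) = (114243·5964153172084899 + 338·6214·324407165539730, 114243·324407165539730 + 6214·5964153172084899) = (1362725501650887306817, 74122495624090936776)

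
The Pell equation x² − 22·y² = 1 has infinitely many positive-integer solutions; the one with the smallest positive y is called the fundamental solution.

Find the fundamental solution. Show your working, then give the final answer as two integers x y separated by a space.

197 42

[4; 1,2,4,2,1,8] for √22; ℓ=6 ⇒ convergent index 5
i=0: a=4 ⇒ p=4, q=1
…
i=3: a=4 ⇒ p=61, q=13
i=4: a=2 ⇒ p=136, q=29
i=5: a=1 ⇒ p=197, q=42
(x₁, y₁) = (197, 42);  197² − 22·42² = 1 ✓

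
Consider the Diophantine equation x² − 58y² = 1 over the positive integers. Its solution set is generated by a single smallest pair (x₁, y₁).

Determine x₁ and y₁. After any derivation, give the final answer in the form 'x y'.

19603 2574

d=58: √d = [7; 1,1,1,1,1,1,14] (ℓ=7, odd), read p_13/q_13
step 0: (7, 1)  from 7·(1,0) + (0,1)
step 1: (8, 1)  from 1·(7,1) + (1,0)
step 2: (15, 2)  from 1·(8,1) + (7,1)
…
step 4: (38, 5)  from 1·(23,3) + (15,2)
…
step 11: (7532, 989)  from 1·(4539,596) + (2993,393)
step 12: (12071, 1585)  from 1·(7532,989) + (4539,596)
step 13: (19603, 2574)  from 1·(12071,1585) + (7532,989)
fundamental: x₁=19603, y₁=2574  (since 384277609 − 58·6625476 = 1)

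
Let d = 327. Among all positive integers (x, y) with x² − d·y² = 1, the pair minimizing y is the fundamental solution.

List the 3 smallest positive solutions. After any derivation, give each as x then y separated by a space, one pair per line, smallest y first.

217 12
94177 5208
40872601 2260260

√327 = [18; 12,36, …], period ℓ=2 (even) → k=1
i=0: a=18 ⇒ p=18, q=1
i=1: a=12 ⇒ p=217, q=12
fundamental: x₁=217, y₁=12  (since 47089 − 327·144 = 1)
(217+12√327)^2 = 94177 + 5208√327
(217+12√327)^3 = 40872601 + 2260260√327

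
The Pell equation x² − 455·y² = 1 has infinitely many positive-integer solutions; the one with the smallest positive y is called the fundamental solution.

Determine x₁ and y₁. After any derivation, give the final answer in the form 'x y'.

64 3

d=455: √d = [21; 3,42] (ℓ=2, even), read p_1/q_1
i=0: a=21 ⇒ p=21, q=1
i=1: a=3 ⇒ p=64, q=3
(x₁, y₁) = (64, 3);  64² − 455·3² = 1 ✓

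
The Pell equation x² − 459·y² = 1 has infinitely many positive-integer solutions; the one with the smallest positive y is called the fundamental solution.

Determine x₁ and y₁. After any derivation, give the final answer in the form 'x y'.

499850 23331

[21; 2,2,1,4,21,4,1,2,2,42] for √459; ℓ=10 ⇒ convergent index 9
a_0=21:  p_0=21·1+0=21,  q_0=21·0+1=1
a_1=2:  p_1=2·21+1=43,  q_1=2·1+0=2
a_2=2:  p_2=2·43+21=107,  q_2=2·2+1=5
a_3=1:  p_3=1·107+43=150,  q_3=1·5+2=7
a_4=4:  p_4=4·150+107=707,  q_4=4·7+5=33
a_5=21:  p_5=21·707+150=14997,  q_5=21·33+7=700
…
a_7=1:  p_7=1·60695+14997=75692,  q_7=1·2833+700=3533
a_8=2:  p_8=2·75692+60695=212079,  q_8=2·3533+2833=9899
a_9=2:  p_9=2·212079+75692=499850,  q_9=2·9899+3533=23331
→ (499850, 23331).  Check: 499850²=249850022500, 459·23331²=249850022499, difference 1.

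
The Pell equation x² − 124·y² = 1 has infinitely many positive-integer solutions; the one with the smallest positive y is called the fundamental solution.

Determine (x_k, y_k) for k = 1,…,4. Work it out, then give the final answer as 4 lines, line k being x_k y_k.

4620799 414960
42703566796801 3834893506080
394649197502177907199 35440544156001500880
3647189234337689639247667201 327527261991011323636100160

√124 → a₀=11, period (7,2,1,1,1,…,2,7,22); ℓ=16 even so k=15
step 0: (11, 1)  from 11·(1,0) + (0,1)
step 1: (78, 7)  from 7·(11,1) + (1,0)
…
step 3: (245, 22)  from 1·(167,15) + (78,7)
…
step 5: (657, 59)  from 1·(412,37) + (245,22)
step 6: (2383, 214)  from 3·(657,59) + (412,37)
…
step 8: (14543, 1306)  from 4·(3040,273) + (2383,214)
…
step 10: (67292, 6043)  from 3·(17583,1579) + (14543,1306)
step 11: (84875, 7622)  from 1·(67292,6043) + (17583,1579)
…
step 13: (237042, 21287)  from 1·(152167,13665) + (84875,7622)
step 14: (626251, 56239)  from 2·(237042,21287) + (152167,13665)
step 15: (4620799, 414960)  from 7·(626251,56239) + (237042,21287)
→ (4620799, 414960).  Check: 4620799²=21351783398401, 124·414960²=21351783398400, difference 1.
(x_2, y_2) = (4620799·4620799 + 124·414960·414960, 4620799·414960 + 414960·4620799) = (42703566796801, 3834893506080)
(x_3, y_3) = (4620799·42703566796801 + 124·414960·3834893506080, 4620799·3834893506080 + 414960·42703566796801) = (394649197502177907199, 35440544156001500880)
(x_4, y_4) = (4620799·394649197502177907199 + 124·414960·35440544156001500880, 4620799·35440544156001500880 + 414960·394649197502177907199) = (3647189234337689639247667201, 327527261991011323636100160)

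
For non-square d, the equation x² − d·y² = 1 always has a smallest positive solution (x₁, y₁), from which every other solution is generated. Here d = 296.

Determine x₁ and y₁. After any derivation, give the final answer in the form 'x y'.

√296 → a₀=17, period (4,1,7,1,4,34); ℓ=6 even so k=5
a_0=17:  p_0=17·1+0=17,  q_0=17·0+1=1
a_1=4:  p_1=4·17+1=69,  q_1=4·1+0=4
a_2=1:  p_2=1·69+17=86,  q_2=1·4+1=5
a_3=7:  p_3=7·86+69=671,  q_3=7·5+4=39
a_4=1:  p_4=1·671+86=757,  q_4=1·39+5=44
a_5=4:  p_5=4·757+671=3699,  q_5=4·44+39=215
fundamental: x₁=3699, y₁=215  (since 13682601 − 296·46225 = 1)

3699 215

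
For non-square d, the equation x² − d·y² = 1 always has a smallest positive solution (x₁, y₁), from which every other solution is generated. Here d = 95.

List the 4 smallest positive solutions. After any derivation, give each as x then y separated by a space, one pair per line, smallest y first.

√95 → a₀=9, period (1,2,1,18); ℓ=4 even so k=3
k=0  a_k=9  p_k/q_k = 9/1
…
k=2  a_k=2  p_k/q_k = 29/3
k=3  a_k=1  p_k/q_k = 39/4
(x₁, y₁) = (39, 4);  39² − 95·4² = 1 ✓
k=2:  x_2 = 39·39+95·4·4 = 3041,  y_2 = 39·4+4·39 = 312
k=3:  x_3 = 39·3041+95·4·312 = 237159,  y_3 = 39·312+4·3041 = 24332
k=4:  x_4 = 39·237159+95·4·24332 = 18495361,  y_4 = 39·24332+4·237159 = 1897584

39 4
3041 312
237159 24332
18495361 1897584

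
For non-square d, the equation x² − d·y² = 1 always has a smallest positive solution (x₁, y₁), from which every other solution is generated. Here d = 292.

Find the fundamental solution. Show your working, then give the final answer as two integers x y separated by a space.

d=292: √d = [17; 11,2,1,3,8,3,1,2,11,34] (ℓ=10, even), read p_9/q_9
i=0: a=17 ⇒ p=17, q=1
…
i=5: a=8 ⇒ p=17669, q=1034
…
i=7: a=1 ⇒ p=72812, q=4261
i=8: a=2 ⇒ p=200767, q=11749
i=9: a=11 ⇒ p=2281249, q=133500
→ (2281249, 133500).  Check: 2281249²=5204097000001, 292·133500²=5204097000000, difference 1.

2281249 133500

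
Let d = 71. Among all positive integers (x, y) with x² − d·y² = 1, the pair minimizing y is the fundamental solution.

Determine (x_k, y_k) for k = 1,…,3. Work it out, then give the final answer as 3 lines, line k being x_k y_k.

3480 413
24220799 2874480
168576757560 20006380387

√71 → a₀=8, period (2,2,1,7,1,2,2,16); ℓ=8 even so k=7
step 0: (8, 1)  from 8·(1,0) + (0,1)
…
step 2: (42, 5)  from 2·(17,2) + (8,1)
…
step 4: (455, 54)  from 7·(59,7) + (42,5)
…
step 6: (1483, 176)  from 2·(514,61) + (455,54)
step 7: (3480, 413)  from 2·(1483,176) + (514,61)
→ (3480, 413).  Check: 3480²=12110400, 71·413²=12110399, difference 1.
(x_2, y_2) = (3480·3480 + 71·413·413, 3480·413 + 413·3480) = (24220799, 2874480)
(x_3, y_3) = (3480·24220799 + 71·413·2874480, 3480·2874480 + 413·24220799) = (168576757560, 20006380387)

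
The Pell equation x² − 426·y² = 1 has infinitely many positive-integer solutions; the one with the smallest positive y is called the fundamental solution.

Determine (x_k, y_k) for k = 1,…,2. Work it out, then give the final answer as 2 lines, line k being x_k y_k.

√426 → a₀=20, period (1,1,1,3,2,6,2,3,1,1,1,40); ℓ=12 even so k=11
i=0: a=20 ⇒ p=20, q=1
i=1: a=1 ⇒ p=21, q=1
i=2: a=1 ⇒ p=41, q=2
…
i=6: a=6 ⇒ p=3323, q=161
…
i=9: a=1 ⇒ p=31971, q=1549
i=10: a=1 ⇒ p=56780, q=2751
i=11: a=1 ⇒ p=88751, q=4300
(x₁, y₁) = (88751, 4300);  88751² − 426·4300² = 1 ✓
(x_2, y_2) = (88751·88751 + 426·4300·4300, 88751·4300 + 4300·88751) = (15753480001, 763258600)

88751 4300
15753480001 763258600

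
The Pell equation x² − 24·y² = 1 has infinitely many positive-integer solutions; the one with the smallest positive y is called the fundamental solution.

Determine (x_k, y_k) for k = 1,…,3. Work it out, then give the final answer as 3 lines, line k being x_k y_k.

√24 → a₀=4, period (1,8); ℓ=2 even so k=1
a_0=4:  p_0=4·1+0=4,  q_0=4·0+1=1
a_1=1:  p_1=1·4+1=5,  q_1=1·1+0=1
→ (5, 1).  Check: 5²=25, 24·1²=24, difference 1.
k=2:  x_2 = 5·5+24·1·1 = 49,  y_2 = 5·1+1·5 = 10
k=3:  x_3 = 5·49+24·1·10 = 485,  y_3 = 5·10+1·49 = 99

5 1
49 10
485 99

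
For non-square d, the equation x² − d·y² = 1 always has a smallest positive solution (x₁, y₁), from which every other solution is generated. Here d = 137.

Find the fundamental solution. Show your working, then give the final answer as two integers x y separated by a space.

√137 → a₀=11, period (1,2,2,1,1,2,2,1,22); ℓ=9 odd so k=17
k=0  a_k=11  p_k/q_k = 11/1
k=1  a_k=1  p_k/q_k = 12/1
k=2  a_k=2  p_k/q_k = 35/3
k=3  a_k=2  p_k/q_k = 82/7
k=4  a_k=1  p_k/q_k = 117/10
…
k=6  a_k=2  p_k/q_k = 515/44
…
k=8  a_k=1  p_k/q_k = 1744/149
…
k=10  a_k=1  p_k/q_k = 41341/3532
k=11  a_k=2  p_k/q_k = 122279/10447
…
k=13  a_k=1  p_k/q_k = 408178/34873
…
k=16  a_k=2  p_k/q_k = 4286741/366241
k=17  a_k=1  p_k/q_k = 6083073/519712
fundamental: x₁=6083073, y₁=519712  (since 37003777123329 − 137·270100562944 = 1)

6083073 519712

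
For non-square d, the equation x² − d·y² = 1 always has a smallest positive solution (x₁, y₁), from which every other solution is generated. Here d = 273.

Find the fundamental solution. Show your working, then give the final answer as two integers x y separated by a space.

727 44

d=273: √d = [16; 1,1,10,1,1,32] (ℓ=6, even), read p_5/q_5
step 0: (16, 1)  from 16·(1,0) + (0,1)
step 1: (17, 1)  from 1·(16,1) + (1,0)
…
step 4: (380, 23)  from 1·(347,21) + (33,2)
step 5: (727, 44)  from 1·(380,23) + (347,21)
→ (727, 44).  Check: 727²=528529, 273·44²=528528, difference 1.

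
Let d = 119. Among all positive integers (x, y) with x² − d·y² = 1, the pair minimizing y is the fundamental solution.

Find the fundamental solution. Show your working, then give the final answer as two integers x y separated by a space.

120 11

[10; 1,9,1,20] for √119; ℓ=4 ⇒ convergent index 3
k=0  a_k=10  p_k/q_k = 10/1
…
k=2  a_k=9  p_k/q_k = 109/10
k=3  a_k=1  p_k/q_k = 120/11
(x₁, y₁) = (120, 11);  120² − 119·11² = 1 ✓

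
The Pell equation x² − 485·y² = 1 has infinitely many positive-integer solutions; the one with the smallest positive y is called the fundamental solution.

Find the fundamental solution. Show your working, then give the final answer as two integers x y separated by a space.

√485 = [22; 44, …], period ℓ=1 (odd) → k=1
step 0: (22, 1)  from 22·(1,0) + (0,1)
step 1: (969, 44)  from 44·(22,1) + (1,0)
(x₁, y₁) = (969, 44);  969² − 485·44² = 1 ✓

969 44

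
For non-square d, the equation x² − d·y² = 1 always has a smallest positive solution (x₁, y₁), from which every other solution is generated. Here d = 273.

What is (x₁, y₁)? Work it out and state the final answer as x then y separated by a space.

727 44

[16; 1,1,10,1,1,32] for √273; ℓ=6 ⇒ convergent index 5
k=0  a_k=16  p_k/q_k = 16/1
k=1  a_k=1  p_k/q_k = 17/1
k=2  a_k=1  p_k/q_k = 33/2
…
k=4  a_k=1  p_k/q_k = 380/23
k=5  a_k=1  p_k/q_k = 727/44
→ (727, 44).  Check: 727²=528529, 273·44²=528528, difference 1.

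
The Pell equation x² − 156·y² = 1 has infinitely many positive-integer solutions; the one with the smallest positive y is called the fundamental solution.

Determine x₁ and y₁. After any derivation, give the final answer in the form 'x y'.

[12; 2,24] for √156; ℓ=2 ⇒ convergent index 1
a_0=12:  p_0=12·1+0=12,  q_0=12·0+1=1
a_1=2:  p_1=2·12+1=25,  q_1=2·1+0=2
(x₁, y₁) = (25, 2);  25² − 156·2² = 1 ✓

25 2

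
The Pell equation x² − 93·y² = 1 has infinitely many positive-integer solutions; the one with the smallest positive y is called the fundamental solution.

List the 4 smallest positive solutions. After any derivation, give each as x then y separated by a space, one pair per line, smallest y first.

√93 = [9; 1,1,1,4,6,4,1,1,1,18, …], period ℓ=10 (even) → k=9
step 0: (9, 1)  from 9·(1,0) + (0,1)
step 1: (10, 1)  from 1·(9,1) + (1,0)
step 2: (19, 2)  from 1·(10,1) + (9,1)
…
step 5: (839, 87)  from 6·(135,14) + (29,3)
step 6: (3491, 362)  from 4·(839,87) + (135,14)
…
step 8: (7821, 811)  from 1·(4330,449) + (3491,362)
step 9: (12151, 1260)  from 1·(7821,811) + (4330,449)
(x₁, y₁) = (12151, 1260);  12151² − 93·1260² = 1 ✓
(x_2, y_2) = (12151·12151 + 93·1260·1260, 12151·1260 + 1260·12151) = (295293601, 30620520)
(x_3, y_3) = (12151·295293601 + 93·1260·30620520, 12151·30620520 + 1260·295293601) = (7176225079351, 744139875780)
(x_4, y_4) = (12151·7176225079351 + 93·1260·744139875780, 12151·744139875780 + 1260·7176225079351) = (174396621583094401, 18084087230585040)

12151 1260
295293601 30620520
7176225079351 744139875780
174396621583094401 18084087230585040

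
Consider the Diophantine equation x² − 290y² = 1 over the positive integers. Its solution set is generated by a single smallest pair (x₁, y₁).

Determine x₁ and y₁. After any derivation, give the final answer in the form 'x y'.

√290 → a₀=17, period (34); ℓ=1 odd so k=1
k=0  a_k=17  p_k/q_k = 17/1
k=1  a_k=34  p_k/q_k = 579/34
(x₁, y₁) = (579, 34);  579² − 290·34² = 1 ✓

579 34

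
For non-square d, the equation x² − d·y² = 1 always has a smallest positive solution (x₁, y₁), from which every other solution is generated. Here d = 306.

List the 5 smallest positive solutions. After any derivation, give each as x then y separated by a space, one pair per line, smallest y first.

35 2
2449 140
171395 9798
11995201 685720
839492675 47990602

[17; 2,34] for √306; ℓ=2 ⇒ convergent index 1
a_0=17:  p_0=17·1+0=17,  q_0=17·0+1=1
a_1=2:  p_1=2·17+1=35,  q_1=2·1+0=2
(x₁, y₁) = (35, 2);  35² − 306·2² = 1 ✓
(x_2, y_2) = (35·35 + 306·2·2, 35·2 + 2·35) = (2449, 140)
(x_3, y_3) = (35·2449 + 306·2·140, 35·140 + 2·2449) = (171395, 9798)
(x_4, y_4) = (35·171395 + 306·2·9798, 35·9798 + 2·171395) = (11995201, 685720)
(x_5, y_5) = (35·11995201 + 306·2·685720, 35·685720 + 2·11995201) = (839492675, 47990602)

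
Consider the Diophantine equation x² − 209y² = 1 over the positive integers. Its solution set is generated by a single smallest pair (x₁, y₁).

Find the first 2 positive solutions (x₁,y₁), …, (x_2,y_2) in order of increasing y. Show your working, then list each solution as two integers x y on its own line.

[14; 2,5,3,2,3,5,2,28] for √209; ℓ=8 ⇒ convergent index 7
k=0  a_k=14  p_k/q_k = 14/1
k=1  a_k=2  p_k/q_k = 29/2
k=2  a_k=5  p_k/q_k = 159/11
k=3  a_k=3  p_k/q_k = 506/35
k=4  a_k=2  p_k/q_k = 1171/81
k=5  a_k=3  p_k/q_k = 4019/278
k=6  a_k=5  p_k/q_k = 21266/1471
k=7  a_k=2  p_k/q_k = 46551/3220
(x₁, y₁) = (46551, 3220);  46551² − 209·3220² = 1 ✓
n=2: (46551,3220)∘(46551,3220) = (46551·46551+209·3220·3220, 46551·3220+3220·46551) = (4333991201,299788440)

46551 3220
4333991201 299788440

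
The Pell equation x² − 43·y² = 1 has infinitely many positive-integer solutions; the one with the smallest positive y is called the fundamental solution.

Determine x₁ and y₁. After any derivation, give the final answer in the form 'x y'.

3482 531

d=43: √d = [6; 1,1,3,1,5,1,3,1,1,12] (ℓ=10, even), read p_9/q_9
step 0: (6, 1)  from 6·(1,0) + (0,1)
…
step 2: (13, 2)  from 1·(7,1) + (6,1)
…
step 6: (400, 61)  from 1·(341,52) + (59,9)
…
step 8: (1941, 296)  from 1·(1541,235) + (400,61)
step 9: (3482, 531)  from 1·(1941,296) + (1541,235)
fundamental: x₁=3482, y₁=531  (since 12124324 − 43·281961 = 1)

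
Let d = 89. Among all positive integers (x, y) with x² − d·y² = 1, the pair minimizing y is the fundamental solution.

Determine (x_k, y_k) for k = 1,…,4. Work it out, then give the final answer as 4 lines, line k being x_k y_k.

500001 53000
500002000001 53000106000
500003000004500001 53000212000159000
500004000010000008000001 53000318000530000212000

[9; 2,3,3,2,18] for √89; ℓ=5 ⇒ convergent index 9
step 0: (9, 1)  from 9·(1,0) + (0,1)
step 1: (19, 2)  from 2·(9,1) + (1,0)
step 2: (66, 7)  from 3·(19,2) + (9,1)
step 3: (217, 23)  from 3·(66,7) + (19,2)
step 4: (500, 53)  from 2·(217,23) + (66,7)
step 5: (9217, 977)  from 18·(500,53) + (217,23)
step 6: (18934, 2007)  from 2·(9217,977) + (500,53)
step 7: (66019, 6998)  from 3·(18934,2007) + (9217,977)
step 8: (216991, 23001)  from 3·(66019,6998) + (18934,2007)
step 9: (500001, 53000)  from 2·(216991,23001) + (66019,6998)
fundamental: x₁=500001, y₁=53000  (since 250001000001 − 89·2809000000 = 1)
(x_2, y_2) = (500001·500001 + 89·53000·53000, 500001·53000 + 53000·500001) = (500002000001, 53000106000)
(x_3, y_3) = (500001·500002000001 + 89·53000·53000106000, 500001·53000106000 + 53000·500002000001) = (500003000004500001, 53000212000159000)
(x_4, y_4) = (500001·500003000004500001 + 89·53000·53000212000159000, 500001·53000212000159000 + 53000·500003000004500001) = (500004000010000008000001, 53000318000530000212000)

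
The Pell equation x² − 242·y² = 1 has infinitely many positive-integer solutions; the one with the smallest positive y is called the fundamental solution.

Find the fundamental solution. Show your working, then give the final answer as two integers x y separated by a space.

√242 = [15; 1,1,3,1,14,1,3,1,1,30, …], period ℓ=10 (even) → k=9
step 0: (15, 1)  from 15·(1,0) + (0,1)
…
step 3: (109, 7)  from 3·(31,2) + (16,1)
step 4: (140, 9)  from 1·(109,7) + (31,2)
step 5: (2069, 133)  from 14·(140,9) + (109,7)
step 6: (2209, 142)  from 1·(2069,133) + (140,9)
step 7: (8696, 559)  from 3·(2209,142) + (2069,133)
step 8: (10905, 701)  from 1·(8696,559) + (2209,142)
step 9: (19601, 1260)  from 1·(10905,701) + (8696,559)
fundamental: x₁=19601, y₁=1260  (since 384199201 − 242·1587600 = 1)

19601 1260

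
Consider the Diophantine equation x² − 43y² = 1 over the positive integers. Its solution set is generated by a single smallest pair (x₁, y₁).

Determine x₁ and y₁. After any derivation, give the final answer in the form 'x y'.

3482 531

√43 = [6; 1,1,3,1,5,1,3,1,1,12, …], period ℓ=10 (even) → k=9
step 0: (6, 1)  from 6·(1,0) + (0,1)
step 1: (7, 1)  from 1·(6,1) + (1,0)
step 2: (13, 2)  from 1·(7,1) + (6,1)
step 3: (46, 7)  from 3·(13,2) + (7,1)
step 4: (59, 9)  from 1·(46,7) + (13,2)
step 5: (341, 52)  from 5·(59,9) + (46,7)
step 6: (400, 61)  from 1·(341,52) + (59,9)
…
step 8: (1941, 296)  from 1·(1541,235) + (400,61)
step 9: (3482, 531)  from 1·(1941,296) + (1541,235)
(x₁, y₁) = (3482, 531);  3482² − 43·531² = 1 ✓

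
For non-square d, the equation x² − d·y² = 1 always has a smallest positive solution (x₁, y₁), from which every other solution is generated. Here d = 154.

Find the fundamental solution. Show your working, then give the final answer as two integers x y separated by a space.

√154 = [12; 2,2,3,1,2,1,3,2,2,24, …], period ℓ=10 (even) → k=9
k=0  a_k=12  p_k/q_k = 12/1
k=1  a_k=2  p_k/q_k = 25/2
k=2  a_k=2  p_k/q_k = 62/5
…
k=4  a_k=1  p_k/q_k = 273/22
k=5  a_k=2  p_k/q_k = 757/61
…
k=7  a_k=3  p_k/q_k = 3847/310
k=8  a_k=2  p_k/q_k = 8724/703
k=9  a_k=2  p_k/q_k = 21295/1716
(x₁, y₁) = (21295, 1716);  21295² − 154·1716² = 1 ✓

21295 1716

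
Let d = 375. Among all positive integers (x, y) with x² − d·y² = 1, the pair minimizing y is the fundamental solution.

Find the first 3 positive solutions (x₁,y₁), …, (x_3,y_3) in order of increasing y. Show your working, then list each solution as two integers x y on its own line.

d=375: √d = [19; 2,1,2,1,5,1,2,1,2,38] (ℓ=10, even), read p_9/q_9
a_0=19:  p_0=19·1+0=19,  q_0=19·0+1=1
…
a_2=1:  p_2=1·39+19=58,  q_2=1·2+1=3
a_3=2:  p_3=2·58+39=155,  q_3=2·3+2=8
a_4=1:  p_4=1·155+58=213,  q_4=1·8+3=11
a_5=5:  p_5=5·213+155=1220,  q_5=5·11+8=63
a_6=1:  p_6=1·1220+213=1433,  q_6=1·63+11=74
…
a_8=1:  p_8=1·4086+1433=5519,  q_8=1·211+74=285
a_9=2:  p_9=2·5519+4086=15124,  q_9=2·285+211=781
fundamental: x₁=15124, y₁=781  (since 228735376 − 375·609961 = 1)
(x_2, y_2) = (15124·15124 + 375·781·781, 15124·781 + 781·15124) = (457470751, 23623688)
(x_3, y_3) = (15124·457470751 + 375·781·23623688, 15124·23623688 + 781·457470751) = (13837575261124, 714569313843)

15124 781
457470751 23623688
13837575261124 714569313843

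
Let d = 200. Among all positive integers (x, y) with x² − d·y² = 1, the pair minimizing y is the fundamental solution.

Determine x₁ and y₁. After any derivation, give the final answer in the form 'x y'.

√200 = [14; 7,28, …], period ℓ=2 (even) → k=1
i=0: a=14 ⇒ p=14, q=1
i=1: a=7 ⇒ p=99, q=7
(x₁, y₁) = (99, 7);  99² − 200·7² = 1 ✓

99 7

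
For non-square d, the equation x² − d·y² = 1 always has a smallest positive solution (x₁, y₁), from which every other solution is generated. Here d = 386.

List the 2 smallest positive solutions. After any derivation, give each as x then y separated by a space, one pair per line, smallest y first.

111555 5678
24889036049 1266818580

√386 = [19; 1,1,1,4,1,18,1,4,1,1,1,38, …], period ℓ=12 (even) → k=11
step 0: (19, 1)  from 19·(1,0) + (0,1)
step 1: (20, 1)  from 1·(19,1) + (1,0)
step 2: (39, 2)  from 1·(20,1) + (19,1)
step 3: (59, 3)  from 1·(39,2) + (20,1)
step 4: (275, 14)  from 4·(59,3) + (39,2)
step 5: (334, 17)  from 1·(275,14) + (59,3)
…
step 7: (6621, 337)  from 1·(6287,320) + (334,17)
step 8: (32771, 1668)  from 4·(6621,337) + (6287,320)
step 9: (39392, 2005)  from 1·(32771,1668) + (6621,337)
step 10: (72163, 3673)  from 1·(39392,2005) + (32771,1668)
step 11: (111555, 5678)  from 1·(72163,3673) + (39392,2005)
fundamental: x₁=111555, y₁=5678  (since 12444518025 − 386·32239684 = 1)
(x_2, y_2) = (111555·111555 + 386·5678·5678, 111555·5678 + 5678·111555) = (24889036049, 1266818580)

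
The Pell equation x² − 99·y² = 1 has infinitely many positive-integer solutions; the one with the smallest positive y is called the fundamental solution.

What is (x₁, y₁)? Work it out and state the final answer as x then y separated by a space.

[9; 1,18] for √99; ℓ=2 ⇒ convergent index 1
k=0  a_k=9  p_k/q_k = 9/1
k=1  a_k=1  p_k/q_k = 10/1
→ (10, 1).  Check: 10²=100, 99·1²=99, difference 1.

10 1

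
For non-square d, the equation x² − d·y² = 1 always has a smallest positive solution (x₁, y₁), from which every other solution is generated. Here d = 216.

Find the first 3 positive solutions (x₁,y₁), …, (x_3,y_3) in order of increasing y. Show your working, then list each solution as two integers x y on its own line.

485 33
470449 32010
456335045 31049667

[14; 1,2,3,2,1,28] for √216; ℓ=6 ⇒ convergent index 5
step 0: (14, 1)  from 14·(1,0) + (0,1)
…
step 2: (44, 3)  from 2·(15,1) + (14,1)
…
step 4: (338, 23)  from 2·(147,10) + (44,3)
step 5: (485, 33)  from 1·(338,23) + (147,10)
→ (485, 33).  Check: 485²=235225, 216·33²=235224, difference 1.
k=2:  x_2 = 485·485+216·33·33 = 470449,  y_2 = 485·33+33·485 = 32010
k=3:  x_3 = 485·470449+216·33·32010 = 456335045,  y_3 = 485·32010+33·470449 = 31049667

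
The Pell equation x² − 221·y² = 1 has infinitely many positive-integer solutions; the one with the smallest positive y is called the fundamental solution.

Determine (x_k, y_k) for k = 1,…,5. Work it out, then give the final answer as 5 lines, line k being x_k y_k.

1665 112
5544449 372960
18463013505 1241956688
61481829427201 4135715398080
204734473529565825 13771931033649712

d=221: √d = [14; 1,6,2,6,1,28] (ℓ=6, even), read p_5/q_5
step 0: (14, 1)  from 14·(1,0) + (0,1)
…
step 2: (104, 7)  from 6·(15,1) + (14,1)
…
step 4: (1442, 97)  from 6·(223,15) + (104,7)
step 5: (1665, 112)  from 1·(1442,97) + (223,15)
→ (1665, 112).  Check: 1665²=2772225, 221·112²=2772224, difference 1.
(1665+112√221)^2 = 5544449 + 372960√221
(1665+112√221)^3 = 18463013505 + 1241956688√221
(1665+112√221)^4 = 61481829427201 + 4135715398080√221
(1665+112√221)^5 = 204734473529565825 + 13771931033649712√221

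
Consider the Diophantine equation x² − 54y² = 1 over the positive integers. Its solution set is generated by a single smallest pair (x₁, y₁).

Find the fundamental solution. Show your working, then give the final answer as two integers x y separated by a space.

485 66

d=54: √d = [7; 2,1,6,1,2,14] (ℓ=6, even), read p_5/q_5
i=0: a=7 ⇒ p=7, q=1
i=1: a=2 ⇒ p=15, q=2
i=2: a=1 ⇒ p=22, q=3
…
i=4: a=1 ⇒ p=169, q=23
i=5: a=2 ⇒ p=485, q=66
→ (485, 66).  Check: 485²=235225, 54·66²=235224, difference 1.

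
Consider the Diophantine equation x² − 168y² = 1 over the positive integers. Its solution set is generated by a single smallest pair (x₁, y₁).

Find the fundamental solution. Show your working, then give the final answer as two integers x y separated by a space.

13 1

√168 = [12; 1,24, …], period ℓ=2 (even) → k=1
step 0: (12, 1)  from 12·(1,0) + (0,1)
step 1: (13, 1)  from 1·(12,1) + (1,0)
→ (13, 1).  Check: 13²=169, 168·1²=168, difference 1.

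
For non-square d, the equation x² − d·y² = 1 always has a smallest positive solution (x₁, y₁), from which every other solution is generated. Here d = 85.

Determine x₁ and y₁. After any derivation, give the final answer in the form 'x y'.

285769 30996

[9; 4,1,1,4,18] for √85; ℓ=5 ⇒ convergent index 9
step 0: (9, 1)  from 9·(1,0) + (0,1)
…
step 5: (6887, 747)  from 18·(378,41) + (83,9)
…
step 7: (34813, 3776)  from 1·(27926,3029) + (6887,747)
step 8: (62739, 6805)  from 1·(34813,3776) + (27926,3029)
step 9: (285769, 30996)  from 4·(62739,6805) + (34813,3776)
fundamental: x₁=285769, y₁=30996  (since 81663921361 − 85·960752016 = 1)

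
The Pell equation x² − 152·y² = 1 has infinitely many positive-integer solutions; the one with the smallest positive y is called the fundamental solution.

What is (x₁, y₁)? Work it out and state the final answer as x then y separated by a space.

√152 → a₀=12, period (3,24); ℓ=2 even so k=1
a_0=12:  p_0=12·1+0=12,  q_0=12·0+1=1
a_1=3:  p_1=3·12+1=37,  q_1=3·1+0=3
→ (37, 3).  Check: 37²=1369, 152·3²=1368, difference 1.

37 3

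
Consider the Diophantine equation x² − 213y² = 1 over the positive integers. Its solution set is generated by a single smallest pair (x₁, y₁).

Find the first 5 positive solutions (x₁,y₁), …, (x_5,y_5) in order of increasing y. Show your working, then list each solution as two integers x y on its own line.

194399 13320
75581942401 5178789360
29386108041429599 2013502945575960
11425260034216163289601 782845918228863306720
4442118250753789746628859999 304368927313532092980546600

d=213: √d = [14; 1,1,2,6,1,8,1,6,2,1,1,28] (ℓ=12, even), read p_11/q_11
a_0=14:  p_0=14·1+0=14,  q_0=14·0+1=1
…
a_2=1:  p_2=1·15+14=29,  q_2=1·1+1=2
…
a_10=1:  p_10=1·78825+36749=115574,  q_10=1·5401+2518=7919
a_11=1:  p_11=1·115574+78825=194399,  q_11=1·7919+5401=13320
→ (194399, 13320).  Check: 194399²=37790971201, 213·13320²=37790971200, difference 1.
k=2:  x_2 = 194399·194399+213·13320·13320 = 75581942401,  y_2 = 194399·13320+13320·194399 = 5178789360
k=3:  x_3 = 194399·75581942401+213·13320·5178789360 = 29386108041429599,  y_3 = 194399·5178789360+13320·75581942401 = 2013502945575960
k=4:  x_4 = 194399·29386108041429599+213·13320·2013502945575960 = 11425260034216163289601,  y_4 = 194399·2013502945575960+13320·29386108041429599 = 782845918228863306720
k=5:  x_5 = 194399·11425260034216163289601+213·13320·782845918228863306720 = 4442118250753789746628859999,  y_5 = 194399·782845918228863306720+13320·11425260034216163289601 = 304368927313532092980546600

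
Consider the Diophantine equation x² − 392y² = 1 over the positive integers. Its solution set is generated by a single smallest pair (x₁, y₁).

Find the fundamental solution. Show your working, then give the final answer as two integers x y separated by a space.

√392 → a₀=19, period (1,3,1,38); ℓ=4 even so k=3
k=0  a_k=19  p_k/q_k = 19/1
…
k=2  a_k=3  p_k/q_k = 79/4
k=3  a_k=1  p_k/q_k = 99/5
(x₁, y₁) = (99, 5);  99² − 392·5² = 1 ✓

99 5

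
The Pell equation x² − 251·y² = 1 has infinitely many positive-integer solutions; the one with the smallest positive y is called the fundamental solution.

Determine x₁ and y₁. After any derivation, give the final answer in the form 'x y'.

3674890 231957

[15; 1,5,2,1,2,…,5,1,30] for √251; ℓ=14 ⇒ convergent index 13
a_0=15:  p_0=15·1+0=15,  q_0=15·0+1=1
…
a_4=1:  p_4=1·206+95=301,  q_4=1·13+6=19
…
a_6=2:  p_6=2·808+301=1917,  q_6=2·51+19=121
…
a_12=5:  p_12=5·577033+212692=3097857,  q_12=5·36422+13425=195535
a_13=1:  p_13=1·3097857+577033=3674890,  q_13=1·195535+36422=231957
→ (3674890, 231957).  Check: 3674890²=13504816512100, 251·231957²=13504816512099, difference 1.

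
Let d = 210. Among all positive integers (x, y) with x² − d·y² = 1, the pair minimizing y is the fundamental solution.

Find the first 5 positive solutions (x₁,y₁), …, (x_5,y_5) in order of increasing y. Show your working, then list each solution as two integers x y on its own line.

29 2
1681 116
97469 6726
5651521 389992
327690749 22612810

d=210: √d = [14; 2,28] (ℓ=2, even), read p_1/q_1
k=0  a_k=14  p_k/q_k = 14/1
k=1  a_k=2  p_k/q_k = 29/2
→ (29, 2).  Check: 29²=841, 210·2²=840, difference 1.
n=2: (29,2)∘(29,2) = (29·29+210·2·2, 29·2+2·29) = (1681,116)
n=3: (1681,116)∘(29,2) = (29·1681+210·2·116, 29·116+2·1681) = (97469,6726)
n=4: (97469,6726)∘(29,2) = (29·97469+210·2·6726, 29·6726+2·97469) = (5651521,389992)
n=5: (5651521,389992)∘(29,2) = (29·5651521+210·2·389992, 29·389992+2·5651521) = (327690749,22612810)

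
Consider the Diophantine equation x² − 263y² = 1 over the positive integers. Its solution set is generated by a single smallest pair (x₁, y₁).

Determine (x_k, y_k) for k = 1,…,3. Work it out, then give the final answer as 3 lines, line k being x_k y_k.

[16; 4,1,1,1,1,15,1,1,1,1,4,32] for √263; ℓ=12 ⇒ convergent index 11
step 0: (16, 1)  from 16·(1,0) + (0,1)
…
step 6: (5822, 359)  from 15·(373,23) + (227,14)
step 7: (6195, 382)  from 1·(5822,359) + (373,23)
step 8: (12017, 741)  from 1·(6195,382) + (5822,359)
…
step 10: (30229, 1864)  from 1·(18212,1123) + (12017,741)
step 11: (139128, 8579)  from 4·(30229,1864) + (18212,1123)
(x₁, y₁) = (139128, 8579);  139128² − 263·8579² = 1 ✓
(x_2, y_2) = (139128·139128 + 263·8579·8579, 139128·8579 + 8579·139128) = (38713200767, 2387158224)
(x_3, y_3) = (139128·38713200767 + 263·8579·2387158224, 139128·2387158224 + 8579·38713200767) = (10772180392483224, 664241098768765)

139128 8579
38713200767 2387158224
10772180392483224 664241098768765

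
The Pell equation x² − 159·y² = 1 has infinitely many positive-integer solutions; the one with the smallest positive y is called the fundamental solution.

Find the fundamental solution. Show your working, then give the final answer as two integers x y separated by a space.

1324 105

[12; 1,1,1,1,3,1,1,1,1,24] for √159; ℓ=10 ⇒ convergent index 9
a_0=12:  p_0=12·1+0=12,  q_0=12·0+1=1
a_1=1:  p_1=1·12+1=13,  q_1=1·1+0=1
a_2=1:  p_2=1·13+12=25,  q_2=1·1+1=2
a_3=1:  p_3=1·25+13=38,  q_3=1·2+1=3
a_4=1:  p_4=1·38+25=63,  q_4=1·3+2=5
a_5=3:  p_5=3·63+38=227,  q_5=3·5+3=18
…
a_8=1:  p_8=1·517+290=807,  q_8=1·41+23=64
a_9=1:  p_9=1·807+517=1324,  q_9=1·64+41=105
→ (1324, 105).  Check: 1324²=1752976, 159·105²=1752975, difference 1.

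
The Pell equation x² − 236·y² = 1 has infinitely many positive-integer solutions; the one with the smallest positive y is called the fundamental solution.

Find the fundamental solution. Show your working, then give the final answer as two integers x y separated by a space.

d=236: √d = [15; 2,1,3,5,1,6,1,5,3,1,2,30] (ℓ=12, even), read p_11/q_11
step 0: (15, 1)  from 15·(1,0) + (0,1)
step 1: (31, 2)  from 2·(15,1) + (1,0)
…
step 4: (891, 58)  from 5·(169,11) + (46,3)
step 5: (1060, 69)  from 1·(891,58) + (169,11)
…
step 8: (48806, 3177)  from 5·(8311,541) + (7251,472)
step 9: (154729, 10072)  from 3·(48806,3177) + (8311,541)
step 10: (203535, 13249)  from 1·(154729,10072) + (48806,3177)
step 11: (561799, 36570)  from 2·(203535,13249) + (154729,10072)
→ (561799, 36570).  Check: 561799²=315618116401, 236·36570²=315618116400, difference 1.

561799 36570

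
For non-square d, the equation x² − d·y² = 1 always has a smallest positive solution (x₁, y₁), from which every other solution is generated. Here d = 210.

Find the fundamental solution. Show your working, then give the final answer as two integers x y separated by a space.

d=210: √d = [14; 2,28] (ℓ=2, even), read p_1/q_1
i=0: a=14 ⇒ p=14, q=1
i=1: a=2 ⇒ p=29, q=2
(x₁, y₁) = (29, 2);  29² − 210·2² = 1 ✓

29 2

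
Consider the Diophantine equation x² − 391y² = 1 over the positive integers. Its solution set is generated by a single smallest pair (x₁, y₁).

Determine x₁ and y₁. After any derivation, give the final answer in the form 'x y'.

√391 → a₀=19, period (1,3,2,2,1,…,3,1,38); ℓ=16 even so k=15
step 0: (19, 1)  from 19·(1,0) + (0,1)
…
step 3: (178, 9)  from 2·(79,4) + (20,1)
…
step 6: (1048, 53)  from 1·(613,31) + (435,22)
step 7: (2709, 137)  from 2·(1048,53) + (613,31)
step 8: (52519, 2656)  from 19·(2709,137) + (1048,53)
step 9: (107747, 5449)  from 2·(52519,2656) + (2709,137)
step 10: (160266, 8105)  from 1·(107747,5449) + (52519,2656)
step 11: (268013, 13554)  from 1·(160266,8105) + (107747,5449)
step 12: (696292, 35213)  from 2·(268013,13554) + (160266,8105)
…
step 14: (5678083, 287153)  from 3·(1660597,83980) + (696292,35213)
step 15: (7338680, 371133)  from 1·(5678083,287153) + (1660597,83980)
→ (7338680, 371133).  Check: 7338680²=53856224142400, 391·371133²=53856224142399, difference 1.

7338680 371133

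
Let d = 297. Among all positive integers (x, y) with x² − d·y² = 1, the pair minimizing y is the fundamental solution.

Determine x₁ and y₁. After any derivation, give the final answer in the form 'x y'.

√297 → a₀=17, period (4,3,1,1,2,1,1,3,4,34); ℓ=10 even so k=9
k=0  a_k=17  p_k/q_k = 17/1
k=1  a_k=4  p_k/q_k = 69/4
k=2  a_k=3  p_k/q_k = 224/13
…
k=5  a_k=2  p_k/q_k = 1327/77
k=6  a_k=1  p_k/q_k = 1844/107
…
k=8  a_k=3  p_k/q_k = 11357/659
k=9  a_k=4  p_k/q_k = 48599/2820
(x₁, y₁) = (48599, 2820);  48599² − 297·2820² = 1 ✓

48599 2820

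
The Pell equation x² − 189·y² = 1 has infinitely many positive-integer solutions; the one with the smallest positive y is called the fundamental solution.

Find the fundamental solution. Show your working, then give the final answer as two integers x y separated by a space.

55 4

[13; 1,2,1,26] for √189; ℓ=4 ⇒ convergent index 3
a_0=13:  p_0=13·1+0=13,  q_0=13·0+1=1
a_1=1:  p_1=1·13+1=14,  q_1=1·1+0=1
a_2=2:  p_2=2·14+13=41,  q_2=2·1+1=3
a_3=1:  p_3=1·41+14=55,  q_3=1·3+1=4
→ (55, 4).  Check: 55²=3025, 189·4²=3024, difference 1.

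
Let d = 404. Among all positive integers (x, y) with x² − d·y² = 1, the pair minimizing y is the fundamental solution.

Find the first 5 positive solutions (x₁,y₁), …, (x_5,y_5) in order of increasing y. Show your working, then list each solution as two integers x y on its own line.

201 10
80801 4020
32481801 1616030
13057603201 649640040
5249124005001 261153680050

√404 = [20; 10,40, …], period ℓ=2 (even) → k=1
step 0: (20, 1)  from 20·(1,0) + (0,1)
step 1: (201, 10)  from 10·(20,1) + (1,0)
→ (201, 10).  Check: 201²=40401, 404·10²=40400, difference 1.
(x_2, y_2) = (201·201 + 404·10·10, 201·10 + 10·201) = (80801, 4020)
(x_3, y_3) = (201·80801 + 404·10·4020, 201·4020 + 10·80801) = (32481801, 1616030)
(x_4, y_4) = (201·32481801 + 404·10·1616030, 201·1616030 + 10·32481801) = (13057603201, 649640040)
(x_5, y_5) = (201·13057603201 + 404·10·649640040, 201·649640040 + 10·13057603201) = (5249124005001, 261153680050)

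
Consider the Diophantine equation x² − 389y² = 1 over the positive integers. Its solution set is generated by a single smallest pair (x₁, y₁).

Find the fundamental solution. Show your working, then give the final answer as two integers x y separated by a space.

[19; 1,2,1,1,1,1,2,1,38] for √389; ℓ=9 ⇒ convergent index 17
a_0=19:  p_0=19·1+0=19,  q_0=19·0+1=1
…
a_2=2:  p_2=2·20+19=59,  q_2=2·1+1=3
a_3=1:  p_3=1·59+20=79,  q_3=1·3+1=4
a_4=1:  p_4=1·79+59=138,  q_4=1·4+3=7
a_5=1:  p_5=1·138+79=217,  q_5=1·7+4=11
a_6=1:  p_6=1·217+138=355,  q_6=1·11+7=18
a_7=2:  p_7=2·355+217=927,  q_7=2·18+11=47
…
a_9=38:  p_9=38·1282+927=49643,  q_9=38·65+47=2517
a_10=1:  p_10=1·49643+1282=50925,  q_10=1·2517+65=2582
a_11=2:  p_11=2·50925+49643=151493,  q_11=2·2582+2517=7681
a_12=1:  p_12=1·151493+50925=202418,  q_12=1·7681+2582=10263
a_13=1:  p_13=1·202418+151493=353911,  q_13=1·10263+7681=17944
a_14=1:  p_14=1·353911+202418=556329,  q_14=1·17944+10263=28207
…
a_16=2:  p_16=2·910240+556329=2376809,  q_16=2·46151+28207=120509
a_17=1:  p_17=1·2376809+910240=3287049,  q_17=1·120509+46151=166660
→ (3287049, 166660).  Check: 3287049²=10804691128401, 389·166660²=10804691128400, difference 1.

3287049 166660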